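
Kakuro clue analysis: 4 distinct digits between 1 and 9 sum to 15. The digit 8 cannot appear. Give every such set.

4 distinct digits from 1–9 sum between 10 and 30.
Dropping sets that contain 8.

{1,2,3,9}; {1,2,5,7}; {1,3,4,7}; {1,3,5,6}; {2,3,4,6}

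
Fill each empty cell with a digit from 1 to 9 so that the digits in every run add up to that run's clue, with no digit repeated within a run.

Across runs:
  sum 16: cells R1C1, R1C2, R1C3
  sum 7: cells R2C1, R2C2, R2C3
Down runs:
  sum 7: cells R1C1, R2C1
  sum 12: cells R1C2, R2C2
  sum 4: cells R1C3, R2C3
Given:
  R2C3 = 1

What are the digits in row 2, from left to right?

7 in 3 cells must be {1,2,4}; 4 in 2 cells must be {1,3}.
R1C3 = 4 − 1 = 3 completes the 4 down.
Given what's placed, R2C2 must be 4 to fit the 7 across and 12 down.
R1C2 = 12 − 4 = 8 completes the 12 down.
R2C1 = 7 − 5 = 2 completes the 7 across.
R1C1 = 16 − 11 = 5 completes the 16 across.

2 4 1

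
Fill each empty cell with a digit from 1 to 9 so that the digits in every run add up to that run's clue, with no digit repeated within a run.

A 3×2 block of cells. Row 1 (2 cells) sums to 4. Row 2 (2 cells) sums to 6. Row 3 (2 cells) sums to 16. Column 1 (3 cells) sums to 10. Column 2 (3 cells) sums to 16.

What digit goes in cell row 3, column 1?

4 in 2 cells must be {1,3}; 16 in 2 cells must be {7,9}.
The 16 across and the 10 down share only 7, so (3,1) = 7.
(3,2) = 16 − 7 = 9 completes the 16 across.
Given what's placed, (1,1) must be 1 to fit the 4 across and 10 down.
(1,2) = 4 − 1 = 3 completes the 4 across.
(2,1) = 10 − 8 = 2 completes the 10 down.
(2,2) = 6 − 2 = 4 completes the 6 across.

7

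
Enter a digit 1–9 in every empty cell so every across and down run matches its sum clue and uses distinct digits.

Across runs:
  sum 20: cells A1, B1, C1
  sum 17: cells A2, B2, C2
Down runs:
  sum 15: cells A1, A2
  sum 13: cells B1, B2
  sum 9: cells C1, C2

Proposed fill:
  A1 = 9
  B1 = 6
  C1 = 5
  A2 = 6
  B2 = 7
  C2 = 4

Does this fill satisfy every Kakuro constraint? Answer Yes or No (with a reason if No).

Yes

Across: 9+6+5=20; 6+7+4=17. Down: 9+6=15; 6+7=13; 5+4=9. No digit repeats within any run.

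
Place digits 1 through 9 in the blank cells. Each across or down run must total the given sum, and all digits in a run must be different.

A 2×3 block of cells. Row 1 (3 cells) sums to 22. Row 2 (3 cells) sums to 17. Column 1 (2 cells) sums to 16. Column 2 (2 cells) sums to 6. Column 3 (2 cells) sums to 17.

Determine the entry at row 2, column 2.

1

16 in 2 cells must be {7,9}; 17 in 2 cells must be {8,9}.
The 22 across and the 6 down share only 5, so (1,2) = 5.
(2,2) = 6 − 5 = 1 completes the 6 down.
Given what's placed, (2,3) must be 9 to fit the 17 across and 17 down.
(1,1) = 9: the only remaining digit allowed by both the 22 across and the 16 down.
(1,3) = 22 − 14 = 8 completes the 22 across.
(2,1) = 17 − 10 = 7 completes the 17 across.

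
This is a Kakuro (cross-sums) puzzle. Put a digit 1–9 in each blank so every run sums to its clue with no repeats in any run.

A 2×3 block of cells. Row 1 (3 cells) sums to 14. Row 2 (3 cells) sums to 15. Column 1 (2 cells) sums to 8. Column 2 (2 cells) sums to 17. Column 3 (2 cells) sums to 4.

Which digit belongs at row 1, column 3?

17 in 2 cells must be {8,9}; 4 in 2 cells must be {1,3}.
Nothing is forced directly, so branch on (1,2), whose candidates are 8 or 9. If (1,2) = 8: that forces (1,3) = 1, (2,2) = 9, after which (2,3) would have to be in {1,2,4,5} for the 15 across but in {3} for the 4 down — contradiction. So (1,2) = 9.
(2,2) = 17 − 9 = 8 completes the 17 down.
Nothing is forced directly, so branch on (1,3), whose candidates are 1 or 3. If (1,3) = 1: then (1,1) would have to be in {4} for the 14 across but in {1,2,3,5,6,7} for the 8 down — contradiction. So (1,3) = 3.
(1,1) = 14 − 12 = 2 completes the 14 across.
(2,1) = 8 − 2 = 6 completes the 8 down.
(2,3) = 15 − 14 = 1 completes the 15 across.

3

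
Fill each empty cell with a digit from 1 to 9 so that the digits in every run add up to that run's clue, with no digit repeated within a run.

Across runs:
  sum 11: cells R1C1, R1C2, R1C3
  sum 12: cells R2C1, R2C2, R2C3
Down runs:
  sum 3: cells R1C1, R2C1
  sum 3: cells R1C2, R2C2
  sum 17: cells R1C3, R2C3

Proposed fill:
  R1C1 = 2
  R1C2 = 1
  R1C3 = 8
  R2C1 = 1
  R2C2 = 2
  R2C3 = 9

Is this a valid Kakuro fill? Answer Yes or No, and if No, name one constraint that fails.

Across: 2+1+8=11; 1+2+9=12. Down: 2+1=3; 1+2=3; 8+9=17. No digit repeats within any run.

Yes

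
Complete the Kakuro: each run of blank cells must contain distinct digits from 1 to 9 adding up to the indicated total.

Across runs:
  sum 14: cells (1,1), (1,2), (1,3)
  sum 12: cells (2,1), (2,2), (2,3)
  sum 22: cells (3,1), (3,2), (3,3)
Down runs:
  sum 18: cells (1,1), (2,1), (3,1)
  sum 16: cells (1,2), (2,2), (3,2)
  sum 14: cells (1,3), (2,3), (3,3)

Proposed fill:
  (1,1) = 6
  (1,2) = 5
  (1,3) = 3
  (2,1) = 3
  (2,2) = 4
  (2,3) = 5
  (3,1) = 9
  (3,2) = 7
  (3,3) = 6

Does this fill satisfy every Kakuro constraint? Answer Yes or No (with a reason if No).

Across: 6+5+3=14; 3+4+5=12; 9+7+6=22. Down: 6+3+9=18; 5+4+7=16; 3+5+6=14. No digit repeats within any run.

Yes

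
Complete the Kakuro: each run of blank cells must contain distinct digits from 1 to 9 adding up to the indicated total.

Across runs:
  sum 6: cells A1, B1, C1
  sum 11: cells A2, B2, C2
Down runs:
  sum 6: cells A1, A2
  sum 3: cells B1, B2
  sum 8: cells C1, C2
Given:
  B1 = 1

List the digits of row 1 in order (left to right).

6 in 3 cells must be {1,2,3}; 3 in 2 cells must be {1,2}.
A1 = 2: the only remaining digit allowed by both the 6 across and the 6 down.
C1 = 6 − 3 = 3 completes the 6 across.
A2 = 6 − 2 = 4 completes the 6 down.
B2 = 3 − 1 = 2 completes the 3 down.
C2 = 11 − 6 = 5 completes the 11 across.

2 1 3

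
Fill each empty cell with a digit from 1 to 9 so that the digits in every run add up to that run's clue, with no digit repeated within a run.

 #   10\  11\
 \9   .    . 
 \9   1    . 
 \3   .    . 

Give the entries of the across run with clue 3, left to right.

2 1

3 in 2 cells must be {1,2}.
R2C2 = 9 − 1 = 8 completes the 9 across.
R3C1 = 2: the only remaining digit allowed by both the 3 across and the 10 down.
R3C2 = 3 − 2 = 1 completes the 3 across.
R1C1 = 10 − 3 = 7 completes the 10 down.
R1C2 = 9 − 7 = 2 completes the 9 across.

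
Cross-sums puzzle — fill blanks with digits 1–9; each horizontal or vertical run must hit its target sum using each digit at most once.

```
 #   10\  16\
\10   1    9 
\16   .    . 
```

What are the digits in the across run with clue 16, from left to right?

9 7

16 in 2 cells must be {7,9}.
R2C1 = 10 − 1 = 9 completes the 10 down.
R2C2 = 16 − 9 = 7 completes the 16 across.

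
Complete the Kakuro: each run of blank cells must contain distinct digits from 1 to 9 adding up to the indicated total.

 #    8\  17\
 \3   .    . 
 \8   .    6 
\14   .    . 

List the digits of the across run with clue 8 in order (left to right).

2 6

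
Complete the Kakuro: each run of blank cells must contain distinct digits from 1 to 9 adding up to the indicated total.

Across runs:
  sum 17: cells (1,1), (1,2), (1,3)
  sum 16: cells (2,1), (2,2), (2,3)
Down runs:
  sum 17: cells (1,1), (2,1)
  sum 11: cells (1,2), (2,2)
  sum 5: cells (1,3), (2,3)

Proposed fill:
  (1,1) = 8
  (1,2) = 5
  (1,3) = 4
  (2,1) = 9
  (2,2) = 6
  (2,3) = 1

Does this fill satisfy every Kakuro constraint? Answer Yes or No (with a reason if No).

Yes

Across: 8+5+4=17; 9+6+1=16. Down: 8+9=17; 5+6=11; 4+1=5. No digit repeats within any run.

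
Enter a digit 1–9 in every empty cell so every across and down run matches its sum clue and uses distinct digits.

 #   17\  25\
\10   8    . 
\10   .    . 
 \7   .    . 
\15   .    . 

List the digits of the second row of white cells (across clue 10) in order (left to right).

R1C2 = 10 − 8 = 2 completes the 10 across.
Given what's placed, R3C2 must be 6 to fit the 7 across and 25 down.
Given what's placed, R4C1 must be 6 to fit the 15 across and 17 down.
R4C2 = 15 − 6 = 9 completes the 15 across.
R2C2 = 25 − 17 = 8 completes the 25 down.
R3C1 = 7 − 6 = 1 completes the 7 across.
R2C1 = 10 − 8 = 2 completes the 10 across.

2 8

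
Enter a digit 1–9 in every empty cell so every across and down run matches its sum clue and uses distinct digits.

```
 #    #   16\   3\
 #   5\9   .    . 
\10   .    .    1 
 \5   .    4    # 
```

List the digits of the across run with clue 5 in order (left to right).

3 in 2 cells must be {1,2}.
R1C3 = 3 − 1 = 2 completes the 3 down.
R3C1 = 5 − 4 = 1 completes the 5 across.
R1C2 = 9 − 2 = 7 completes the 9 across.
R2C1 = 5 − 1 = 4 completes the 5 down.
R2C2 = 10 − 5 = 5 completes the 10 across.

1, 4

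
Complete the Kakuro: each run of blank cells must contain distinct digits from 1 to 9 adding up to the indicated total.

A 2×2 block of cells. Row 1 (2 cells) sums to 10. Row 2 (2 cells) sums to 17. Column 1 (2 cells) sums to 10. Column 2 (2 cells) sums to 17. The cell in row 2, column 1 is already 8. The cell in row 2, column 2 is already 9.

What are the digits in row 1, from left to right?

2 8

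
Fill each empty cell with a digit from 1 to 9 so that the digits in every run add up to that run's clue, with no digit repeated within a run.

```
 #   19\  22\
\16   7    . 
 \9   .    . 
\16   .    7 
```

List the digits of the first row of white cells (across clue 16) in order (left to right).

7 9

16 in 2 cells must be {7,9}.
R1C2 = 16 − 7 = 9 completes the 16 across.
R2C2 = 22 − 16 = 6 completes the 22 down.
R3C1 = 16 − 7 = 9 completes the 16 across.
R2C1 = 9 − 6 = 3 completes the 9 across.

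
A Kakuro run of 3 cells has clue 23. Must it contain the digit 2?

No

The only way to make 23 from 3 distinct digits is {6,8,9}, which does not contain 2.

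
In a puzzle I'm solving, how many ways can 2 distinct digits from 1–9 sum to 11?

2 distinct digits from 1–9 sum between 3 and 17.
Enumerating: {2,9}, {3,8}, {4,7}, {5,6}.

4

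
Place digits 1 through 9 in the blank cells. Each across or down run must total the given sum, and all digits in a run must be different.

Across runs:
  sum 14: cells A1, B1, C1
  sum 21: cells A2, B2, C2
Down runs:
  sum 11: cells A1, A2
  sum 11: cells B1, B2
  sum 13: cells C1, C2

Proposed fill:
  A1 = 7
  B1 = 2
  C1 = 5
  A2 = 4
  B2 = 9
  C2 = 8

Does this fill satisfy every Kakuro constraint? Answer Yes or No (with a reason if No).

Across: 7+2+5=14; 4+9+8=21. Down: 7+4=11; 2+9=11; 5+8=13. No digit repeats within any run.

Yes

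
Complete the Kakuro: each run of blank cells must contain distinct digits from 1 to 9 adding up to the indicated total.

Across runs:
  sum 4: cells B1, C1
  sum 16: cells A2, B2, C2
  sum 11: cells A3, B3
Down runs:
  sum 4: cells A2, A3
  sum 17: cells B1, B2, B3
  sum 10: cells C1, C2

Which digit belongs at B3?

4 in 2 cells must be {1,3}.
The 11 across and the 4 down share only 3, so A3 = 3.
B3 = 11 − 3 = 8 completes the 11 across.
B1 = 3: the only remaining digit allowed by both the 4 across and the 17 down.
C1 = 4 − 3 = 1 completes the 4 across.
A2 = 4 − 3 = 1 completes the 4 down.
B2 = 17 − 11 = 6 completes the 17 down.
C2 = 16 − 7 = 9 completes the 16 across.

8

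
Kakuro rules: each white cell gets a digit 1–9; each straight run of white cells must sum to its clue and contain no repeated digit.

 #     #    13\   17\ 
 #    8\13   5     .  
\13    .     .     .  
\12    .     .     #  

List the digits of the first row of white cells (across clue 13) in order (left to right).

5 8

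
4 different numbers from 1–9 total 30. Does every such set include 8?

Yes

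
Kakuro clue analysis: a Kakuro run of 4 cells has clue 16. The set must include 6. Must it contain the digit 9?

Counterexample: {1,2,6,7} sums to 16 under that restriction without using 9.

No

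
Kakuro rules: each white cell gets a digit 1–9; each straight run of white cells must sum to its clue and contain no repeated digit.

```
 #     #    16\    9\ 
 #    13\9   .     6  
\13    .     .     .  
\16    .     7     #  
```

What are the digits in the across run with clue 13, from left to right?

4 6 3

16 in 2 cells must be {7,9}.
R1C2 = 9 − 6 = 3 completes the 9 across.
R2C2 = 16 − 10 = 6 completes the 16 down.
R2C3 = 9 − 6 = 3 completes the 9 down.
R3C1 = 16 − 7 = 9 completes the 16 across.
R2C1 = 13 − 9 = 4 completes the 13 across.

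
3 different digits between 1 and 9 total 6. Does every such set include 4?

The only way to make 6 from 3 distinct digits is {1,2,3}, which does not contain 4.

No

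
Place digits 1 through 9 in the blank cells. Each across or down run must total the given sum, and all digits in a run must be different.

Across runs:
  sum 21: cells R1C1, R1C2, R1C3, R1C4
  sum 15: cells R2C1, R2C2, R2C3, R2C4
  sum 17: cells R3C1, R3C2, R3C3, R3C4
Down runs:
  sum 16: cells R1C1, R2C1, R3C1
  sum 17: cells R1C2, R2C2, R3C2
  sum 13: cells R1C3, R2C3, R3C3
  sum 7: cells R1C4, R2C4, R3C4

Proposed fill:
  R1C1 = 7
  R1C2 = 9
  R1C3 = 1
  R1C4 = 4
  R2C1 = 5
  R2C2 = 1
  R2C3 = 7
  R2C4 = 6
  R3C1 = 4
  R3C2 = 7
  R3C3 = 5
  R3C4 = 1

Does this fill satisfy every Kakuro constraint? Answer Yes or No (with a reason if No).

No — the down run R1C4–R3C4 sums to 11, not 7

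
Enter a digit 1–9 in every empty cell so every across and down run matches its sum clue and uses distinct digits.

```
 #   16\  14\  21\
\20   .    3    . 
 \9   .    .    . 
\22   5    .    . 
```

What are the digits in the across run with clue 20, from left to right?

Given what's placed, R3C2 must be 9 to fit the 22 across and 14 down.
R3C3 = 22 − 14 = 8 completes the 22 across.
R1C3 = 9: the only remaining digit allowed by both the 20 across and the 21 down.
R2C2 = 14 − 12 = 2 completes the 14 down.
R2C3 = 21 − 17 = 4 completes the 21 down.
R1C1 = 20 − 12 = 8 completes the 20 across.
R2C1 = 9 − 6 = 3 completes the 9 across.

8 3 9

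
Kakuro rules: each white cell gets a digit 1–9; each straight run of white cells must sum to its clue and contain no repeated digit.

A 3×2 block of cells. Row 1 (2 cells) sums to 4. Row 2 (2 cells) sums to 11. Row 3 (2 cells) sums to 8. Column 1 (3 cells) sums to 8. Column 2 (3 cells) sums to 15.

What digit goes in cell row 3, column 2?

5

4 in 2 cells must be {1,3}.
Nothing is forced directly, so branch on (1,1), whose candidates are 1 or 3. If (1,1) = 3: that forces (1,2) = 1, (2,1) = 4, after which (2,2) would have to be in {7} for the 11 across but in {5,6,8,9} for the 15 down — contradiction. So (1,1) = 1.
(1,2) = 4 − 1 = 3 completes the 4 across.
Nothing is forced directly, so branch on (3,2), whose candidates are 5 or 7. If (3,2) = 7: that forces (2,2) = 5, after which (3,1) would have to be in {1} for the 8 across but in {2,3,4,5} for the 8 down — contradiction. So (3,2) = 5.
(2,2) = 15 − 8 = 7 completes the 15 down.
(3,1) = 8 − 5 = 3 completes the 8 across.
(2,1) = 11 − 7 = 4 completes the 11 across.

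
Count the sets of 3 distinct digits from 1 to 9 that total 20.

3 distinct digits from 1–9 sum between 6 and 24.
Enumerating: {3,8,9}, {4,7,9}, {5,6,9}, {5,7,8}.

4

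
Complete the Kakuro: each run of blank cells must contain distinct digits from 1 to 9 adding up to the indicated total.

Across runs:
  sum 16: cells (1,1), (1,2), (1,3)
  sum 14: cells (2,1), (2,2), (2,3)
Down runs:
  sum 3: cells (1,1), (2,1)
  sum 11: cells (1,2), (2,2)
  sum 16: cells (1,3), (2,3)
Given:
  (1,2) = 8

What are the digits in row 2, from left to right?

2 3 9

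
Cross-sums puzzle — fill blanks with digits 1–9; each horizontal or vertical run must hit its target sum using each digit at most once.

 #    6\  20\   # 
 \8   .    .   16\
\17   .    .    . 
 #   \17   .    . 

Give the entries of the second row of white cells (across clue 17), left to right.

1, 9, 7

17 in 2 cells must be {8,9}; 16 in 2 cells must be {7,9}.
The 17 across and the 16 down share only 9, so R3C3 = 9.
R2C3 = 16 − 9 = 7 completes the 16 down.
R3C2 = 17 − 9 = 8 completes the 17 across.
R2C2 = 9: the only remaining digit allowed by both the 17 across and the 20 down.
R1C2 = 20 − 17 = 3 completes the 20 down.
R2C1 = 17 − 16 = 1 completes the 17 across.
R1C1 = 8 − 3 = 5 completes the 8 across.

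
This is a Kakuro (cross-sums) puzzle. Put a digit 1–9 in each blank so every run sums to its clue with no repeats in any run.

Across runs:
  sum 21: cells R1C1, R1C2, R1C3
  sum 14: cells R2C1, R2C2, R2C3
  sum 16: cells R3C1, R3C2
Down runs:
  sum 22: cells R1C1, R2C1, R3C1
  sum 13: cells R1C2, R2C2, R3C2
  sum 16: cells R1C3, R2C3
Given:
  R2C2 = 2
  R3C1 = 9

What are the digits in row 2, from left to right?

5 2 7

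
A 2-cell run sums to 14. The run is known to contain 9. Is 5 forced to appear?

Yes

The only way to make 14 from 2 distinct digits under that restriction is {5,9}, which contains 5.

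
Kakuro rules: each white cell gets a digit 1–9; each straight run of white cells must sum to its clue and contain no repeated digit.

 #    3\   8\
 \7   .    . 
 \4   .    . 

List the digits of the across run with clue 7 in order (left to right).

2, 5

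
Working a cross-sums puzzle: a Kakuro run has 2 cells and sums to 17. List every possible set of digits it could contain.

{8,9}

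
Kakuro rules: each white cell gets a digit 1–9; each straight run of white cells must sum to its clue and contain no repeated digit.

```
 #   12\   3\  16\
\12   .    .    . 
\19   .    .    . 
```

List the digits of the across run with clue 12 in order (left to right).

3 in 2 cells must be {1,2}; 16 in 2 cells must be {7,9}.
The 19 across and the 3 down share only 2, so R2C2 = 2.
Given what's placed, R2C3 must be 9 to fit the 19 across and 16 down.
R1C2 = 3 − 2 = 1 completes the 3 down.
R1C3 = 16 − 9 = 7 completes the 16 down.
R2C1 = 19 − 11 = 8 completes the 19 across.
R1C1 = 12 − 8 = 4 completes the 12 across.

4, 1, 7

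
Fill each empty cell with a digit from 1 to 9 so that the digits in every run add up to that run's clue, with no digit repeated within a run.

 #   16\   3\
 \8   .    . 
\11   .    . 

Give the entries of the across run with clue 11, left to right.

16 in 2 cells must be {7,9}; 3 in 2 cells must be {1,2}.
The 8 across and the 16 down share only 7, so R1C1 = 7.
R1C2 = 8 − 7 = 1 completes the 8 across.
R2C1 = 16 − 7 = 9 completes the 16 down.
R2C2 = 11 − 9 = 2 completes the 11 across.

9 2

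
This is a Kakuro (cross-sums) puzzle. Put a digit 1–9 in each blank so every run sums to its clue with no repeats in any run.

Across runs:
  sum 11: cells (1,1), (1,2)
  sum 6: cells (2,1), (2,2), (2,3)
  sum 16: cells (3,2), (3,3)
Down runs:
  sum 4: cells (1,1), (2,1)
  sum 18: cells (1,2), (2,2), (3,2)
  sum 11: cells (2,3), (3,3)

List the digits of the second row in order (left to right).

1, 3, 2

6 in 3 cells must be {1,2,3}; 16 in 2 cells must be {7,9}; 4 in 2 cells must be {1,3}.
The 11 across and the 4 down share only 3, so (1,1) = 3.
(1,2) = 11 − 3 = 8 completes the 11 across.
(2,1) = 4 − 3 = 1 completes the 4 down.
(2,2) = 3: the only remaining digit allowed by both the 6 across and the 18 down.
(2,3) = 6 − 4 = 2 completes the 6 across.
(3,2) = 18 − 11 = 7 completes the 18 down.
(3,3) = 16 − 7 = 9 completes the 16 across.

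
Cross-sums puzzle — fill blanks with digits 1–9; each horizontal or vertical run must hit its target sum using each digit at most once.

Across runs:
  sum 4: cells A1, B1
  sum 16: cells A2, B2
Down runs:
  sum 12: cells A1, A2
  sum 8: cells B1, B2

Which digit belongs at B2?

7

4 in 2 cells must be {1,3}; 16 in 2 cells must be {7,9}.
The 4 across and the 12 down share only 3, so A1 = 3.
B1 = 4 − 3 = 1 completes the 4 across.
A2 = 12 − 3 = 9 completes the 12 down.
B2 = 16 − 9 = 7 completes the 16 across.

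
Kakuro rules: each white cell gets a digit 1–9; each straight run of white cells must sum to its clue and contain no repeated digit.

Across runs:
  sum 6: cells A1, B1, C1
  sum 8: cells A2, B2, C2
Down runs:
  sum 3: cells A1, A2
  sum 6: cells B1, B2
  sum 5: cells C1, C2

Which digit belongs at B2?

5

6 in 3 cells must be {1,2,3}; 3 in 2 cells must be {1,2}.
Nothing is forced directly, so branch on A1, whose candidates are 1 or 2. If A1 = 1: that forces B1 = 2, C1 = 3, A2 = 2, after which B2 would have to be in {1,5} for the 8 across but in {4} for the 6 down — contradiction. So A1 = 2.
Given what's placed, B1 must be 1 to fit the 6 across and 6 down.
C1 = 6 − 3 = 3 completes the 6 across.
A2 = 3 − 2 = 1 completes the 3 down.
B2 = 6 − 1 = 5 completes the 6 down.
C2 = 8 − 6 = 2 completes the 8 across.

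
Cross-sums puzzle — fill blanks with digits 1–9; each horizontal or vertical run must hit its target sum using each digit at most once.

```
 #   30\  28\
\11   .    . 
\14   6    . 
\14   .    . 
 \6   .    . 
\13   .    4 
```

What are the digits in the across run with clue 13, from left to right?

9 4

R2C2 = 14 − 6 = 8 completes the 14 across.
R5C1 = 13 − 4 = 9 completes the 13 across.
Nothing is forced directly, so branch on R3C1, whose candidates are 5 or 8. If R3C1 = 5: that forces R3C2 = 9, R4C1 = 2, after which R4C2 would have to be in {4} for the 6 across but in {1,2,5,6} for the 28 down — contradiction. So R3C1 = 8.
R3C2 = 14 − 8 = 6 completes the 14 across.
R4C2 = 1: the only remaining digit allowed by both the 6 across and the 28 down.
R1C2 = 28 − 19 = 9 completes the 28 down.
R4C1 = 6 − 1 = 5 completes the 6 across.
R1C1 = 11 − 9 = 2 completes the 11 across.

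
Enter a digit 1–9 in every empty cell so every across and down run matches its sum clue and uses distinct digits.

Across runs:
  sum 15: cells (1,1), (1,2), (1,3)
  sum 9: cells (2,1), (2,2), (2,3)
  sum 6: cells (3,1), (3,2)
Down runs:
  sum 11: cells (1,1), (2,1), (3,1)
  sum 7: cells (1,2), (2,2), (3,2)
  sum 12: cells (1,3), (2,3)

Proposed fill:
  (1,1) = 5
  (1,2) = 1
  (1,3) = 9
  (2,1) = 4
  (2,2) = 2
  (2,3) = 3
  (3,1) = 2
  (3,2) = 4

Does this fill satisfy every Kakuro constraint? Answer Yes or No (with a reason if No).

Yes

Across: 5+1+9=15; 4+2+3=9; 2+4=6. Down: 5+4+2=11; 1+2+4=7; 9+3=12. No digit repeats within any run.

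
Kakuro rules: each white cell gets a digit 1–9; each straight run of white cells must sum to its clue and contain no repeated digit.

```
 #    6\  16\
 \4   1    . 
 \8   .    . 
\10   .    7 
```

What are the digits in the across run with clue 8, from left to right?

4 in 2 cells must be {1,3}; 6 in 3 cells must be {1,2,3}.
R1C2 = 4 − 1 = 3 completes the 4 across.
R2C2 = 16 − 10 = 6 completes the 16 down.
R3C1 = 10 − 7 = 3 completes the 10 across.
R2C1 = 8 − 6 = 2 completes the 8 across.

2, 6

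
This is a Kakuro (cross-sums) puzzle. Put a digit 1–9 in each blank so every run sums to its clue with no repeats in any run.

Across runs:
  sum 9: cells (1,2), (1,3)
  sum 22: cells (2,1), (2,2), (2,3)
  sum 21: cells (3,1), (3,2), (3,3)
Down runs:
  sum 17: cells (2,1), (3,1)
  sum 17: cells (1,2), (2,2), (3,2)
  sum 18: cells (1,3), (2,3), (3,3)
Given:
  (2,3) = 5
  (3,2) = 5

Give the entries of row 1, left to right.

3 6

17 in 2 cells must be {8,9}.
(3,1) = 9: the only remaining digit allowed by both the 21 across and the 17 down.
(3,3) = 21 − 14 = 7 completes the 21 across.
(1,3) = 18 − 12 = 6 completes the 18 down.
(2,1) = 17 − 9 = 8 completes the 17 down.
(2,2) = 22 − 13 = 9 completes the 22 across.
(1,2) = 9 − 6 = 3 completes the 9 across.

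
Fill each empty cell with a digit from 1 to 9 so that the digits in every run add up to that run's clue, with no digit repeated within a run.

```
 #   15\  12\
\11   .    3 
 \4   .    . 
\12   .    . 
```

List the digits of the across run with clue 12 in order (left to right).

4, 8

4 in 2 cells must be {1,3}.
R1C1 = 11 − 3 = 8 completes the 11 across.
R2C2 = 1: the only remaining digit allowed by both the 4 across and the 12 down.
R3C2 = 12 − 4 = 8 completes the 12 down.
R2C1 = 4 − 1 = 3 completes the 4 across.
R3C1 = 12 − 8 = 4 completes the 12 across.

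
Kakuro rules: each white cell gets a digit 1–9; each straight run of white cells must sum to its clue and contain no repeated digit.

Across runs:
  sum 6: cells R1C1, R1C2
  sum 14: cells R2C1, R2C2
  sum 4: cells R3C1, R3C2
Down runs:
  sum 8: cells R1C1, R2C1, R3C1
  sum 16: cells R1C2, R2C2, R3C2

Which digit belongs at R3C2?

4 in 2 cells must be {1,3}.
The 14 across and the 8 down share only 5, so R2C1 = 5.
R2C2 = 14 − 5 = 9 completes the 14 across.
Given what's placed, R3C1 must be 1 to fit the 4 across and 8 down.
R3C2 = 4 − 1 = 3 completes the 4 across.
R1C1 = 8 − 6 = 2 completes the 8 down.
R1C2 = 6 − 2 = 4 completes the 6 across.

3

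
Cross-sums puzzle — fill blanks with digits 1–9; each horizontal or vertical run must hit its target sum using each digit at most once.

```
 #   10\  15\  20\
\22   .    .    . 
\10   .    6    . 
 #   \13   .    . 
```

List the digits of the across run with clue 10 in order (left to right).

Given what's placed, R2C3 must be 3 to fit the 10 across and 20 down.
R2C1 = 10 − 9 = 1 completes the 10 across.
R1C1 = 10 − 1 = 9 completes the 10 down.
R1C3 = 8: the only remaining digit allowed by both the 22 across and the 20 down.
R3C3 = 20 − 11 = 9 completes the 20 down.
R1C2 = 22 − 17 = 5 completes the 22 across.
R3C2 = 13 − 9 = 4 completes the 13 across.

1 6 3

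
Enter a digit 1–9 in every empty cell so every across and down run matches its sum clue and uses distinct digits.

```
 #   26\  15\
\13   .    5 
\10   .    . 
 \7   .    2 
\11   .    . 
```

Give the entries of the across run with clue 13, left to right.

8 5

R1C1 = 13 − 5 = 8 completes the 13 across.
R3C1 = 7 − 2 = 5 completes the 7 across.
Given what's placed, R4C2 must be 7 to fit the 11 across and 15 down.
R2C2 = 15 − 14 = 1 completes the 15 down.
R4C1 = 11 − 7 = 4 completes the 11 across.
R2C1 = 10 − 1 = 9 completes the 10 across.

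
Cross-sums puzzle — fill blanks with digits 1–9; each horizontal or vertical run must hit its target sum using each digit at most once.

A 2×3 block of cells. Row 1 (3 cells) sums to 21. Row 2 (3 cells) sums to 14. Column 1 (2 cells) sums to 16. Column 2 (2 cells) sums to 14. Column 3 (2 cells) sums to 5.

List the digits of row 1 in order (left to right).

9 8 4

16 in 2 cells must be {7,9}.
The 21 across and the 5 down share only 4, so (1,3) = 4.
(2,3) = 5 − 4 = 1 completes the 5 down.
Given what's placed, (1,1) must be 9 to fit the 21 across and 16 down.
(1,2) = 21 − 13 = 8 completes the 21 across.
(2,1) = 16 − 9 = 7 completes the 16 down.
(2,2) = 14 − 8 = 6 completes the 14 across.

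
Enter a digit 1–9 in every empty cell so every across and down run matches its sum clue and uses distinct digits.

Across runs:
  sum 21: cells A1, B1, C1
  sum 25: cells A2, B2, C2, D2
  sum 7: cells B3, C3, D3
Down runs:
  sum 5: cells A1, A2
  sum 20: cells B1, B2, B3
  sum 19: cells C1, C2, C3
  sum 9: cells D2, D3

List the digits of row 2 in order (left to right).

1 7 9 8

7 in 3 cells must be {1,2,4}.
Only 4 fits A1 under both its across sum 21 and down sum 5.
A2 = 5 − 4 = 1 completes the 5 down.
The 7 across and the 20 down share only 4, so B3 = 4.
C3 = 2: the only remaining digit allowed by both the 7 across and the 19 down.
D3 = 7 − 6 = 1 completes the 7 across.
Given what's placed, B1 must be 9 to fit the 21 across and 20 down.
C1 = 21 − 13 = 8 completes the 21 across.
B2 = 20 − 13 = 7 completes the 20 down.
C2 = 19 − 10 = 9 completes the 19 down.
D2 = 25 − 17 = 8 completes the 25 across.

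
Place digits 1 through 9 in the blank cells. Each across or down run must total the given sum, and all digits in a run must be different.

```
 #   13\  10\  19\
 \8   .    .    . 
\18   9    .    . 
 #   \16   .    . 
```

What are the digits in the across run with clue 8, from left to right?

4 1 3

16 in 2 cells must be {7,9}.
R1C1 = 13 − 9 = 4 completes the 13 down.
Given what's placed, R1C3 must be 3 to fit the 8 across and 19 down.
Given what's placed, R2C3 must be 7 to fit the 18 across and 19 down.
Only 7 fits R3C2 under both its across sum 16 and down sum 10.
R3C3 = 16 − 7 = 9 completes the 16 across.
R1C2 = 8 − 7 = 1 completes the 8 across.
R2C2 = 18 − 16 = 2 completes the 18 across.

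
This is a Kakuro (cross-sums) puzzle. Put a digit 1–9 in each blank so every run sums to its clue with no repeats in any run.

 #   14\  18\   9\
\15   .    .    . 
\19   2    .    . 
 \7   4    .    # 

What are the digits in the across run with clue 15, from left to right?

R1C1 = 14 − 6 = 8 completes the 14 down.
Given what's placed, R2C3 must be 8 to fit the 19 across and 9 down.
R3C2 = 7 − 4 = 3 completes the 7 across.
Given what's placed, R1C2 must be 6 to fit the 15 across and 18 down.
R1C3 = 15 − 14 = 1 completes the 15 across.
R2C2 = 19 − 10 = 9 completes the 19 across.

8 6 1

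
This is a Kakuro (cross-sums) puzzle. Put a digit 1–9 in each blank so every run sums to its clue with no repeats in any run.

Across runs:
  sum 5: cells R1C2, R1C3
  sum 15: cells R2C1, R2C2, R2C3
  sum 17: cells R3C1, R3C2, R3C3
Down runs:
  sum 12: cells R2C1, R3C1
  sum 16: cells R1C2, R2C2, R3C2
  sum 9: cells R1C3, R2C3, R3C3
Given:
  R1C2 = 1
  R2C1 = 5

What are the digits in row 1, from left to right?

1 4

R1C3 = 5 − 1 = 4 completes the 5 across.
R3C1 = 12 − 5 = 7 completes the 12 down.
R3C3 = 2: the only remaining digit allowed by both the 17 across and the 9 down.
R2C3 = 9 − 6 = 3 completes the 9 down.
R3C2 = 17 − 9 = 8 completes the 17 across.
R2C2 = 15 − 8 = 7 completes the 15 across.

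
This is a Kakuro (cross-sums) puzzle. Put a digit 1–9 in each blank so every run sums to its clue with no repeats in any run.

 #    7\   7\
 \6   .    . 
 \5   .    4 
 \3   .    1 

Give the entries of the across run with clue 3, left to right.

3 in 2 cells must be {1,2}; 7 in 3 cells must be {1,2,4}.
R1C2 = 7 − 5 = 2 completes the 7 down.
R2C1 = 5 − 4 = 1 completes the 5 across.
R3C1 = 3 − 1 = 2 completes the 3 across.
R1C1 = 6 − 2 = 4 completes the 6 across.

2 1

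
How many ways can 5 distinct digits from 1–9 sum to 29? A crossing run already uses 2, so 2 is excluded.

5

5 distinct digits from 1–9 sum between 15 and 35.
Dropping sets that contain 2.
Enumerating: {1,4,7,8,9}, {1,5,6,8,9}, {3,4,5,8,9}, {3,4,6,7,9}, {3,5,6,7,8}.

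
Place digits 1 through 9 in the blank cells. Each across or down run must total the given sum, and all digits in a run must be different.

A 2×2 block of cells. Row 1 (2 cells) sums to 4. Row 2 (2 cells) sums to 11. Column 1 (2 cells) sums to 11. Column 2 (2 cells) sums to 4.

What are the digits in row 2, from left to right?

4 in 2 cells must be {1,3}.
The 4 across and the 11 down share only 3, so (1,1) = 3.
(1,2) = 4 − 3 = 1 completes the 4 across.
(2,1) = 11 − 3 = 8 completes the 11 down.
(2,2) = 11 − 8 = 3 completes the 11 across.

8, 3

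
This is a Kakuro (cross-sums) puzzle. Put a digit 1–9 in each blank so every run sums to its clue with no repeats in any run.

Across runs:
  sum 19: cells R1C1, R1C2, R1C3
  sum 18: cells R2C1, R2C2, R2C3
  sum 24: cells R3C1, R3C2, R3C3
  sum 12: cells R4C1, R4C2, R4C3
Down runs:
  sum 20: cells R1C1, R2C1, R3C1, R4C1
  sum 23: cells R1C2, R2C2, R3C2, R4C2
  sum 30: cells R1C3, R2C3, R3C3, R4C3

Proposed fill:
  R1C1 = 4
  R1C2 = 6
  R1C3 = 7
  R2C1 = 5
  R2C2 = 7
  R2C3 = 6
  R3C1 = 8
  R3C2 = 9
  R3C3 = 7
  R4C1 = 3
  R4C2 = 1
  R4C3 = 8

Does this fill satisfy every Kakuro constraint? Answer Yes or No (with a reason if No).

No — the across run R1C1–R1C3 sums to 17, not 19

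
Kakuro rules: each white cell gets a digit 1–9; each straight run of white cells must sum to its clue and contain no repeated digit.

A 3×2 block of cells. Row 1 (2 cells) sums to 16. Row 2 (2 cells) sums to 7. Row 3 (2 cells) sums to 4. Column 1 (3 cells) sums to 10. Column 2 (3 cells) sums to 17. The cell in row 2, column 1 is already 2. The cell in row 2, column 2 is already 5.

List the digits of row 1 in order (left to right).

7 9

16 in 2 cells must be {7,9}; 4 in 2 cells must be {1,3}.
Given what's placed, (1,1) must be 7 to fit the 16 across and 10 down.
(1,2) = 16 − 7 = 9 completes the 16 across.
(3,1) = 10 − 9 = 1 completes the 10 down.
(3,2) = 4 − 1 = 3 completes the 4 across.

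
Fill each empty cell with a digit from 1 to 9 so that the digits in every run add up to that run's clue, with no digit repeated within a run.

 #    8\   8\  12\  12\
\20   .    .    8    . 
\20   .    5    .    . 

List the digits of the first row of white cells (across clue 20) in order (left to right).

R1C2 = 8 − 5 = 3 completes the 8 down.
R2C3 = 12 − 8 = 4 completes the 12 down.
Nothing is forced directly, so branch on R2C1, whose candidates are 2 or 3. If R2C1 = 2: then R1C1 would have to be in {2,4,5,7} for the 20 across but in {6} for the 8 down — contradiction. So R2C1 = 3.
R1C1 = 8 − 3 = 5 completes the 8 down.
R1C4 = 20 − 16 = 4 completes the 20 across.
R2C4 = 20 − 12 = 8 completes the 20 across.

5 3 8 4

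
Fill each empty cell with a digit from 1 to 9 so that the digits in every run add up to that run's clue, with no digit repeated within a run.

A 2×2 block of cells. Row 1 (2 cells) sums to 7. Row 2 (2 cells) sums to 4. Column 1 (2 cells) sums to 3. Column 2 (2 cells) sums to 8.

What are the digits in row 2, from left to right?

1 3

4 in 2 cells must be {1,3}; 3 in 2 cells must be {1,2}.
The 4 across and the 3 down share only 1, so (2,1) = 1.
(2,2) = 4 − 1 = 3 completes the 4 across.
(1,1) = 3 − 1 = 2 completes the 3 down.
(1,2) = 7 − 2 = 5 completes the 7 across.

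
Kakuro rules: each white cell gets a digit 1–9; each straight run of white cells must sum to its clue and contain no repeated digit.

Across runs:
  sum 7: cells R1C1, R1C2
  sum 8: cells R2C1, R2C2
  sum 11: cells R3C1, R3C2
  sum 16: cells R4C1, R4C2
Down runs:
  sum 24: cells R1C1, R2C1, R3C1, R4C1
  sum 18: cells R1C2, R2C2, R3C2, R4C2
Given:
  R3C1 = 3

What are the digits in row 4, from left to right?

16 in 2 cells must be {7,9}.
R3C2 = 11 − 3 = 8 completes the 11 across.
R4C2 = 7: the only remaining digit allowed by both the 16 across and the 18 down.
R4C1 = 16 − 7 = 9 completes the 16 across.
Nothing is forced directly, so branch on R1C1, whose candidates are 4 or 5. If R1C1 = 4: then R1C2 would have to be in {3} for the 7 across but in {1,2} for the 18 down — contradiction. So R1C1 = 5.
R1C2 = 7 − 5 = 2 completes the 7 across.
R2C1 = 24 − 17 = 7 completes the 24 down.
R2C2 = 8 − 7 = 1 completes the 8 across.

9 7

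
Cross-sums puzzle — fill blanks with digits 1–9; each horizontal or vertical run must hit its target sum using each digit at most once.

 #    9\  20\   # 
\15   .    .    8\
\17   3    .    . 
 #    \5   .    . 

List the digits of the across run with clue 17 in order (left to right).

3 8 6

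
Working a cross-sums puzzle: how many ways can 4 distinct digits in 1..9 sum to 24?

8

4 distinct digits from 1–9 sum between 10 and 30.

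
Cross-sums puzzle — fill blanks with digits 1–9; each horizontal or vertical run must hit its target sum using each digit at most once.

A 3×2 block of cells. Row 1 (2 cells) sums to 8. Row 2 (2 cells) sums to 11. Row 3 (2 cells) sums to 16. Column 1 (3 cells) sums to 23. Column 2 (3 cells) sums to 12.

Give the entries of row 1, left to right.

6 2

16 in 2 cells must be {7,9}; 23 in 3 cells must be {6,8,9}.
The 8 across and the 23 down share only 6, so (1,1) = 6.
(1,2) = 8 − 6 = 2 completes the 8 across.
Given what's placed, (3,1) must be 9 to fit the 16 across and 23 down.
(3,2) = 16 − 9 = 7 completes the 16 across.
(2,1) = 23 − 15 = 8 completes the 23 down.
(2,2) = 11 − 8 = 3 completes the 11 across.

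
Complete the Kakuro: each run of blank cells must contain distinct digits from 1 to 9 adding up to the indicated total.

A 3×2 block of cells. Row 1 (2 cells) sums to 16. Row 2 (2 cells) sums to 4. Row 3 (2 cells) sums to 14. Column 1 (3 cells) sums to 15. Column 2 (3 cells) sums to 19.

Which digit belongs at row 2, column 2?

3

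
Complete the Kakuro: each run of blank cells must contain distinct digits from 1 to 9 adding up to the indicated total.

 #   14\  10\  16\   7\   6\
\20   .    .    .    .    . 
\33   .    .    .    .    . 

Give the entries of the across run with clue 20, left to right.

5 2 9 3 1

16 in 2 cells must be {7,9}.
Nothing is forced directly, so branch on R2C5, whose candidates are 4 or 5. If R2C5 = 4: that forces R1C5 = 2, R2C4 = 5, after which R1C4 would have to be in {1,3,4,5,6,7,8,9} for the 20 across but in {2} for the 7 down — contradiction. So R2C5 = 5.
R1C5 = 6 − 5 = 1 completes the 6 down.
Given what's placed, R2C4 must be 4 to fit the 33 across and 7 down.
R1C4 = 7 − 4 = 3 completes the 7 down.
No cell is forced outright now. R2C1 can only be 8 or 9 (the digits allowed by both its 33 across and its 14 down). If R2C1 = 8: that forces R1C1 = 6, after which R1C3 would have to be in {2,8} for the 20 across but in {7,9} for the 16 down — contradiction. So R2C1 = 9.
R1C1 = 14 − 9 = 5 completes the 14 down.
Given what's placed, R2C3 must be 7 to fit the 33 across and 16 down.
R1C3 = 16 − 7 = 9 completes the 16 down.
R2C2 = 33 − 25 = 8 completes the 33 across.
R1C2 = 20 − 18 = 2 completes the 20 across.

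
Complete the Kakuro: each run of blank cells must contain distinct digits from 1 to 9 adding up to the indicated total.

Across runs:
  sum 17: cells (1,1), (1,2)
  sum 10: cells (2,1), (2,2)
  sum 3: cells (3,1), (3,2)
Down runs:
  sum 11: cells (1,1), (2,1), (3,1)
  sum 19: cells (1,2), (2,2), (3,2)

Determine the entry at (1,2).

17 in 2 cells must be {8,9}; 3 in 2 cells must be {1,2}.
The 17 across and the 11 down share only 8, so (1,1) = 8.
(1,2) = 17 − 8 = 9 completes the 17 across.
Given what's placed, (3,2) must be 2 to fit the 3 across and 19 down.
(2,2) = 19 − 11 = 8 completes the 19 down.
(3,1) = 3 − 2 = 1 completes the 3 across.
(2,1) = 10 − 8 = 2 completes the 10 across.

9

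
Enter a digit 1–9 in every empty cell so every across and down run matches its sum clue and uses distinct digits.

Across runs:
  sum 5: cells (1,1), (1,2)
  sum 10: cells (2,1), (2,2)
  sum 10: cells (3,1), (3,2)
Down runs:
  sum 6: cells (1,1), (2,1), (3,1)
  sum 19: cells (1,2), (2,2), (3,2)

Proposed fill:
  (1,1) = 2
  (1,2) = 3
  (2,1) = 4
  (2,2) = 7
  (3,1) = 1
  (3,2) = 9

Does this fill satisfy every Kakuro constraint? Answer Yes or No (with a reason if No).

No — the across run (2,1)–(2,2) sums to 11, not 10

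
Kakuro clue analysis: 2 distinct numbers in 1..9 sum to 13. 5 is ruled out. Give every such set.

{4,9}; {6,7}

2 distinct digits from 1–9 sum between 3 and 17.
Dropping sets that contain 5.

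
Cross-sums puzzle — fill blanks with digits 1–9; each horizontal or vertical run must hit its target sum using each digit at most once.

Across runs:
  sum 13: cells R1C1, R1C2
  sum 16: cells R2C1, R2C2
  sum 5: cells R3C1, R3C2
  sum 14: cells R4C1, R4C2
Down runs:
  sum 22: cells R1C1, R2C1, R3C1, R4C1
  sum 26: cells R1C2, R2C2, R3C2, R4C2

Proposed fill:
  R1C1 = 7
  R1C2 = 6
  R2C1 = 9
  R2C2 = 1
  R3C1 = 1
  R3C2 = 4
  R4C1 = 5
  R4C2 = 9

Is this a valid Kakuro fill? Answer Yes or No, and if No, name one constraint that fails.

No — the across run R2C1–R2C2 sums to 10, not 16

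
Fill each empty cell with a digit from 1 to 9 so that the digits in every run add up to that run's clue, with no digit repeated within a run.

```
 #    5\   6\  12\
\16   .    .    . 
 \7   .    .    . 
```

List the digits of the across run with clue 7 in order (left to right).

7 in 3 cells must be {1,2,4}.
The 7 across and the 12 down share only 4, so R2C3 = 4.
R1C3 = 12 − 4 = 8 completes the 12 down.
Nothing is forced directly, so branch on R2C1, whose candidates are 1 or 2. If R2C1 = 1: then R1C1 would have to be in {1,2,3,5,6,7} for the 16 across but in {4} for the 5 down — contradiction. So R2C1 = 2.
R1C1 = 5 − 2 = 3 completes the 5 down.
R1C2 = 16 − 11 = 5 completes the 16 across.
R2C2 = 7 − 6 = 1 completes the 7 across.

2, 1, 4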